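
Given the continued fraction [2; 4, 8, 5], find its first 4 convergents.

Using the convergent recurrence p_i = a_i*p_{i-1} + p_{i-2}, q_i = a_i*q_{i-1} + q_{i-2} with p_{-2}=0, p_{-1}=1, q_{-2}=1, q_{-1}=0:
  i=0: a_0=2, p_0 = 2*1 + 0 = 2, q_0 = 2*0 + 1 = 1.
  i=1: a_1=4, p_1 = 4*2 + 1 = 9, q_1 = 4*1 + 0 = 4.
  i=2: a_2=8, p_2 = 8*9 + 2 = 74, q_2 = 8*4 + 1 = 33.
  i=3: a_3=5, p_3 = 5*74 + 9 = 379, q_3 = 5*33 + 4 = 169.

2/1, 9/4, 74/33, 379/169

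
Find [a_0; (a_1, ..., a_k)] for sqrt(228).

Write x_i = (sqrt(228) + m_i)/d_i with (m_0, d_0) = (0, 1). a_0 = floor(sqrt(228)) = 15, since 15^2 = 225 <= 228 < 256 = 16^2.
Iterate m_{i+1} = d_i*a_i - m_i, d_{i+1} = (228 - m_{i+1}^2)/d_i, a_{i+1} = floor((a_0 + m_{i+1})/d_{i+1}):
  m_1 = 1*15 - 0 = 15, d_1 = (228 - 15^2)/1 = 3/1 = 3, a_1 = floor((15 + 15)/3) = 10.
  m_2 = 3*10 - 15 = 15, d_2 = (228 - 15^2)/3 = 3/3 = 1, a_2 = floor((15 + 15)/1) = 30.
  m_3 = 1*30 - 15 = 15, d_3 = (228 - 15^2)/1 = 3/1 = 3: (m_3, d_3) = (m_1, d_1) = (15, 3), so from here the quotients repeat a_1, a_2; the period length is 2.
Hence the expansion of sqrt(228) is a_0 = 15 followed by the repeating block 10, 30 (period 2).

[15; (10, 30)]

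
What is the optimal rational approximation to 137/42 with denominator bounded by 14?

36/11

Expand x = 137/42 as a continued fraction with the Euclidean algorithm:
  137 = 3*42 + 11, so a_0 = 3.
  42 = 3*11 + 9, so a_1 = 3.
  11 = 1*9 + 2, so a_2 = 1.
  9 = 4*2 + 1, so a_3 = 4.
  2 = 2*1 + 0, so a_4 = 2.
so x = [3; 3, 1, 4, 2].
Convergents (p_i = a_i*p_{i-1} + p_{i-2}, q_i = a_i*q_{i-1} + q_{i-2} with p_{-2}=0, p_{-1}=1, q_{-2}=1, q_{-1}=0), until the denominator exceeds 14:
  i=0: a_0=3, p_0 = 3*1 + 0 = 3, q_0 = 3*0 + 1 = 1.
  i=1: a_1=3, p_1 = 3*3 + 1 = 10, q_1 = 3*1 + 0 = 3.
  i=2: a_2=1, p_2 = 1*10 + 3 = 13, q_2 = 1*3 + 1 = 4.
  i=3: a_3=4, p_3 = 4*13 + 10 = 62, q_3 = 4*4 + 3 = 19.
q_3 = 19 > 14, so the last convergent with denominator <= 14 is p_2/q_2 = 13/4.
The closest fraction with denominator <= 14 is either p_2/q_2 or the intermediate fraction (k*p_2 + p_1)/(k*q_2 + q_1) with the largest k >= 1 whose denominator stays <= 14; these approach x as k grows, and every other convergent or intermediate fraction in range is farther away.
Largest k: floor((14 - q_1)/q_2) = floor((14 - 3)/4) = 2.
That gives (2*13 + 10)/(2*4 + 3) = 36/11.
Compare the errors: |x - 13/4| = |137*4 - 13*42|/(42*4) = 2/168, and |x - 36/11| = |137*11 - 36*42|/(42*11) = 5/462.
Cross-multiplying, 5*168 = 840 < 924 = 2*462, so 5/462 is smaller: the intermediate fraction 36/11 is closer to x than 13/4.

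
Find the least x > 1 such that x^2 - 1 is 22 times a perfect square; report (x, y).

(x, y) = (197, 42)

First expand sqrt(22) as a continued fraction. With x_i = (sqrt(22) + m_i)/d_i and (m_0, d_0) = (0, 1): a_0 = floor(sqrt(22)) = 4, since 4^2 = 16 <= 22 < 25 = 5^2.
Iterate m_{i+1} = d_i*a_i - m_i, d_{i+1} = (22 - m_{i+1}^2)/d_i, a_{i+1} = floor((a_0 + m_{i+1})/d_{i+1}):
  m_1 = 1*4 - 0 = 4, d_1 = (22 - 4^2)/1 = 6/1 = 6, a_1 = floor((4 + 4)/6) = 1.
  m_2 = 6*1 - 4 = 2, d_2 = (22 - 2^2)/6 = 18/6 = 3, a_2 = floor((4 + 2)/3) = 2.
  m_3 = 3*2 - 2 = 4, d_3 = (22 - 4^2)/3 = 6/3 = 2, a_3 = floor((4 + 4)/2) = 4.
  m_4 = 2*4 - 4 = 4, d_4 = (22 - 4^2)/2 = 6/2 = 3, a_4 = floor((4 + 4)/3) = 2.
  m_5 = 3*2 - 4 = 2, d_5 = (22 - 2^2)/3 = 18/3 = 6, a_5 = floor((4 + 2)/6) = 1.
  m_6 = 6*1 - 2 = 4, d_6 = (22 - 4^2)/6 = 6/6 = 1, a_6 = floor((4 + 4)/1) = 8.
  m_7 = 1*8 - 4 = 4, d_7 = (22 - 4^2)/1 = 6/1 = 6: (m_7, d_7) = (m_1, d_1) = (4, 6), so from here the quotients repeat a_1, ..., a_6; the period length is 6.
So sqrt(22) = [4; (1, 2, 4, 2, 1, 8)] with period length k = 6.
k is even, so the fundamental solution of x^2 - 22y^2 = 1 is (p_{k-1}, q_{k-1}) = (p_5, q_5); compute convergents through index 5.
Convergents (p_i = a_i*p_{i-1} + p_{i-2}, q_i = a_i*q_{i-1} + q_{i-2} with p_{-2}=0, p_{-1}=1, q_{-2}=1, q_{-1}=0):
  i=0: a_0=4, p_0 = 4*1 + 0 = 4, q_0 = 4*0 + 1 = 1.
  i=1: a_1=1, p_1 = 1*4 + 1 = 5, q_1 = 1*1 + 0 = 1.
  i=2: a_2=2, p_2 = 2*5 + 4 = 14, q_2 = 2*1 + 1 = 3.
  i=3: a_3=4, p_3 = 4*14 + 5 = 61, q_3 = 4*3 + 1 = 13.
  i=4: a_4=2, p_4 = 2*61 + 14 = 136, q_4 = 2*13 + 3 = 29.
  i=5: a_5=1, p_5 = 1*136 + 61 = 197, q_5 = 1*29 + 13 = 42.
Check: 197^2 - 22*42^2 = 38809 - 38808 = 1, so (x, y) = (197, 42) solves the equation, and by the theorem it is the least positive solution.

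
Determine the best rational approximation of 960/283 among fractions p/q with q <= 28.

Expand x = 960/283 as a continued fraction with the Euclidean algorithm:
  960 = 3*283 + 111, so a_0 = 3.
  283 = 2*111 + 61, so a_1 = 2.
  111 = 1*61 + 50, so a_2 = 1.
  61 = 1*50 + 11, so a_3 = 1.
  50 = 4*11 + 6, so a_4 = 4.
  11 = 1*6 + 5, so a_5 = 1.
  6 = 1*5 + 1, so a_6 = 1.
  5 = 5*1 + 0, so a_7 = 5.
so x = [3; 2, 1, 1, 4, 1, 1, 5].
Convergents (p_i = a_i*p_{i-1} + p_{i-2}, q_i = a_i*q_{i-1} + q_{i-2} with p_{-2}=0, p_{-1}=1, q_{-2}=1, q_{-1}=0), until the denominator exceeds 28:
  i=0: a_0=3, p_0 = 3*1 + 0 = 3, q_0 = 3*0 + 1 = 1.
  i=1: a_1=2, p_1 = 2*3 + 1 = 7, q_1 = 2*1 + 0 = 2.
  i=2: a_2=1, p_2 = 1*7 + 3 = 10, q_2 = 1*2 + 1 = 3.
  i=3: a_3=1, p_3 = 1*10 + 7 = 17, q_3 = 1*3 + 2 = 5.
  i=4: a_4=4, p_4 = 4*17 + 10 = 78, q_4 = 4*5 + 3 = 23.
  i=5: a_5=1, p_5 = 1*78 + 17 = 95, q_5 = 1*23 + 5 = 28.
  i=6: a_6=1, p_6 = 1*95 + 78 = 173, q_6 = 1*28 + 23 = 51.
q_6 = 51 > 28, so the last convergent with denominator <= 28 is p_5/q_5 = 95/28.
The closest fraction with denominator <= 28 is either p_5/q_5 or the intermediate fraction (k*p_5 + p_4)/(k*q_5 + q_4) with the largest k >= 1 whose denominator stays <= 28; these approach x as k grows, and every other convergent or intermediate fraction in range is farther away.
Largest k: floor((28 - q_4)/q_5) = floor((28 - 23)/28) = 0.
Since k = 0, no intermediate fraction beyond p_5/q_5 has denominator <= 28, so the convergent 95/28 is the closest (its error is |960*28 - 95*283|/(283*28) = 5/7924).

95/28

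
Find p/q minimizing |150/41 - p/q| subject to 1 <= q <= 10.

11/3

Expand x = 150/41 as a continued fraction with the Euclidean algorithm:
  150 = 3*41 + 27, so a_0 = 3.
  41 = 1*27 + 14, so a_1 = 1.
  27 = 1*14 + 13, so a_2 = 1.
  14 = 1*13 + 1, so a_3 = 1.
  13 = 13*1 + 0, so a_4 = 13.
so x = [3; 1, 1, 1, 13].
Convergents (p_i = a_i*p_{i-1} + p_{i-2}, q_i = a_i*q_{i-1} + q_{i-2} with p_{-2}=0, p_{-1}=1, q_{-2}=1, q_{-1}=0), until the denominator exceeds 10:
  i=0: a_0=3, p_0 = 3*1 + 0 = 3, q_0 = 3*0 + 1 = 1.
  i=1: a_1=1, p_1 = 1*3 + 1 = 4, q_1 = 1*1 + 0 = 1.
  i=2: a_2=1, p_2 = 1*4 + 3 = 7, q_2 = 1*1 + 1 = 2.
  i=3: a_3=1, p_3 = 1*7 + 4 = 11, q_3 = 1*2 + 1 = 3.
  i=4: a_4=13, p_4 = 13*11 + 7 = 150, q_4 = 13*3 + 2 = 41.
q_4 = 41 > 10, so the last convergent with denominator <= 10 is p_3/q_3 = 11/3.
The closest fraction with denominator <= 10 is either p_3/q_3 or the intermediate fraction (k*p_3 + p_2)/(k*q_3 + q_2) with the largest k >= 1 whose denominator stays <= 10; these approach x as k grows, and every other convergent or intermediate fraction in range is farther away.
Largest k: floor((10 - q_2)/q_3) = floor((10 - 2)/3) = 2.
That gives (2*11 + 7)/(2*3 + 2) = 29/8.
Compare the errors: |x - 11/3| = |150*3 - 11*41|/(41*3) = 1/123, and |x - 29/8| = |150*8 - 29*41|/(41*8) = 11/328.
Cross-multiplying, 1*328 = 328 < 1353 = 11*123, so 1/123 is smaller: the convergent 11/3 is closer to x than 29/8.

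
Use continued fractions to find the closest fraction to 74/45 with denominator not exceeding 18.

Expand x = 74/45 as a continued fraction with the Euclidean algorithm:
  74 = 1*45 + 29, so a_0 = 1.
  45 = 1*29 + 16, so a_1 = 1.
  29 = 1*16 + 13, so a_2 = 1.
  16 = 1*13 + 3, so a_3 = 1.
  13 = 4*3 + 1, so a_4 = 4.
  3 = 3*1 + 0, so a_5 = 3.
so x = [1; 1, 1, 1, 4, 3].
Convergents (p_i = a_i*p_{i-1} + p_{i-2}, q_i = a_i*q_{i-1} + q_{i-2} with p_{-2}=0, p_{-1}=1, q_{-2}=1, q_{-1}=0), until the denominator exceeds 18:
  i=0: a_0=1, p_0 = 1*1 + 0 = 1, q_0 = 1*0 + 1 = 1.
  i=1: a_1=1, p_1 = 1*1 + 1 = 2, q_1 = 1*1 + 0 = 1.
  i=2: a_2=1, p_2 = 1*2 + 1 = 3, q_2 = 1*1 + 1 = 2.
  i=3: a_3=1, p_3 = 1*3 + 2 = 5, q_3 = 1*2 + 1 = 3.
  i=4: a_4=4, p_4 = 4*5 + 3 = 23, q_4 = 4*3 + 2 = 14.
  i=5: a_5=3, p_5 = 3*23 + 5 = 74, q_5 = 3*14 + 3 = 45.
q_5 = 45 > 18, so the last convergent with denominator <= 18 is p_4/q_4 = 23/14.
The closest fraction with denominator <= 18 is either p_4/q_4 or the intermediate fraction (k*p_4 + p_3)/(k*q_4 + q_3) with the largest k >= 1 whose denominator stays <= 18; these approach x as k grows, and every other convergent or intermediate fraction in range is farther away.
Largest k: floor((18 - q_3)/q_4) = floor((18 - 3)/14) = 1.
That gives (1*23 + 5)/(1*14 + 3) = 28/17.
Compare the errors: |x - 23/14| = |74*14 - 23*45|/(45*14) = 1/630, and |x - 28/17| = |74*17 - 28*45|/(45*17) = 2/765.
Cross-multiplying, 1*765 = 765 < 1260 = 2*630, so 1/630 is smaller: the convergent 23/14 is closer to x than 28/17.

23/14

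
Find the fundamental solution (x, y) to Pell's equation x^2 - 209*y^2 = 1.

(x, y) = (46551, 3220)

First expand sqrt(209) as a continued fraction. With x_i = (sqrt(209) + m_i)/d_i and (m_0, d_0) = (0, 1): a_0 = floor(sqrt(209)) = 14, since 14^2 = 196 <= 209 < 225 = 15^2.
Iterate m_{i+1} = d_i*a_i - m_i, d_{i+1} = (209 - m_{i+1}^2)/d_i, a_{i+1} = floor((a_0 + m_{i+1})/d_{i+1}):
  m_1 = 1*14 - 0 = 14, d_1 = (209 - 14^2)/1 = 13/1 = 13, a_1 = floor((14 + 14)/13) = 2.
  m_2 = 13*2 - 14 = 12, d_2 = (209 - 12^2)/13 = 65/13 = 5, a_2 = floor((14 + 12)/5) = 5.
  m_3 = 5*5 - 12 = 13, d_3 = (209 - 13^2)/5 = 40/5 = 8, a_3 = floor((14 + 13)/8) = 3.
  m_4 = 8*3 - 13 = 11, d_4 = (209 - 11^2)/8 = 88/8 = 11, a_4 = floor((14 + 11)/11) = 2.
  m_5 = 11*2 - 11 = 11, d_5 = (209 - 11^2)/11 = 88/11 = 8, a_5 = floor((14 + 11)/8) = 3.
  m_6 = 8*3 - 11 = 13, d_6 = (209 - 13^2)/8 = 40/8 = 5, a_6 = floor((14 + 13)/5) = 5.
  m_7 = 5*5 - 13 = 12, d_7 = (209 - 12^2)/5 = 65/5 = 13, a_7 = floor((14 + 12)/13) = 2.
  m_8 = 13*2 - 12 = 14, d_8 = (209 - 14^2)/13 = 13/13 = 1, a_8 = floor((14 + 14)/1) = 28.
  m_9 = 1*28 - 14 = 14, d_9 = (209 - 14^2)/1 = 13/1 = 13: (m_9, d_9) = (m_1, d_1) = (14, 13), so from here the quotients repeat a_1, ..., a_8; the period length is 8.
So sqrt(209) = [14; (2, 5, 3, 2, 3, 5, 2, 28)] with period length k = 8.
k is even, so the fundamental solution of x^2 - 209y^2 = 1 is (p_{k-1}, q_{k-1}) = (p_7, q_7); compute convergents through index 7.
Convergents (p_i = a_i*p_{i-1} + p_{i-2}, q_i = a_i*q_{i-1} + q_{i-2} with p_{-2}=0, p_{-1}=1, q_{-2}=1, q_{-1}=0):
  i=0: a_0=14, p_0 = 14*1 + 0 = 14, q_0 = 14*0 + 1 = 1.
  i=1: a_1=2, p_1 = 2*14 + 1 = 29, q_1 = 2*1 + 0 = 2.
  i=2: a_2=5, p_2 = 5*29 + 14 = 159, q_2 = 5*2 + 1 = 11.
  i=3: a_3=3, p_3 = 3*159 + 29 = 506, q_3 = 3*11 + 2 = 35.
  i=4: a_4=2, p_4 = 2*506 + 159 = 1171, q_4 = 2*35 + 11 = 81.
  i=5: a_5=3, p_5 = 3*1171 + 506 = 4019, q_5 = 3*81 + 35 = 278.
  i=6: a_6=5, p_6 = 5*4019 + 1171 = 21266, q_6 = 5*278 + 81 = 1471.
  i=7: a_7=2, p_7 = 2*21266 + 4019 = 46551, q_7 = 2*1471 + 278 = 3220.
Check: 46551^2 - 209*3220^2 = 2166995601 - 2166995600 = 1, so (x, y) = (46551, 3220) solves the equation, and by the theorem it is the least positive solution.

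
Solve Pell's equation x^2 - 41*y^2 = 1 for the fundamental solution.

(x, y) = (2049, 320)

First expand sqrt(41) as a continued fraction. With x_i = (sqrt(41) + m_i)/d_i and (m_0, d_0) = (0, 1): a_0 = floor(sqrt(41)) = 6, since 6^2 = 36 <= 41 < 49 = 7^2.
Iterate m_{i+1} = d_i*a_i - m_i, d_{i+1} = (41 - m_{i+1}^2)/d_i, a_{i+1} = floor((a_0 + m_{i+1})/d_{i+1}):
  m_1 = 1*6 - 0 = 6, d_1 = (41 - 6^2)/1 = 5/1 = 5, a_1 = floor((6 + 6)/5) = 2.
  m_2 = 5*2 - 6 = 4, d_2 = (41 - 4^2)/5 = 25/5 = 5, a_2 = floor((6 + 4)/5) = 2.
  m_3 = 5*2 - 4 = 6, d_3 = (41 - 6^2)/5 = 5/5 = 1, a_3 = floor((6 + 6)/1) = 12.
  m_4 = 1*12 - 6 = 6, d_4 = (41 - 6^2)/1 = 5/1 = 5: (m_4, d_4) = (m_1, d_1) = (6, 5), so from here the quotients repeat a_1, ..., a_3; the period length is 3.
So sqrt(41) = [6; (2, 2, 12)] with period length k = 3.
k is odd, so (p_{k-1}, q_{k-1}) only solves x^2 - 41y^2 = -1 and the fundamental solution of x^2 - 41y^2 = 1 is (p_{2k-1}, q_{2k-1}) = (p_5, q_5); compute convergents through index 5, running through the period twice.
Convergents (p_i = a_i*p_{i-1} + p_{i-2}, q_i = a_i*q_{i-1} + q_{i-2} with p_{-2}=0, p_{-1}=1, q_{-2}=1, q_{-1}=0):
  i=0: a_0=6, p_0 = 6*1 + 0 = 6, q_0 = 6*0 + 1 = 1.
  i=1: a_1=2, p_1 = 2*6 + 1 = 13, q_1 = 2*1 + 0 = 2.
  i=2: a_2=2, p_2 = 2*13 + 6 = 32, q_2 = 2*2 + 1 = 5.
  i=3: a_3=12, p_3 = 12*32 + 13 = 397, q_3 = 12*5 + 2 = 62.
  i=4: a_4=2, p_4 = 2*397 + 32 = 826, q_4 = 2*62 + 5 = 129.
  i=5: a_5=2, p_5 = 2*826 + 397 = 2049, q_5 = 2*129 + 62 = 320.
Indeed p_2^2 - 41*q_2^2 = 1024 - 1025 = -1, not +1.
Check: 2049^2 - 41*320^2 = 4198401 - 4198400 = 1, so (x, y) = (2049, 320) solves the equation, and by the theorem it is the least positive solution.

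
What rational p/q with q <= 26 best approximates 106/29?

Expand x = 106/29 as a continued fraction with the Euclidean algorithm:
  106 = 3*29 + 19, so a_0 = 3.
  29 = 1*19 + 10, so a_1 = 1.
  19 = 1*10 + 9, so a_2 = 1.
  10 = 1*9 + 1, so a_3 = 1.
  9 = 9*1 + 0, so a_4 = 9.
so x = [3; 1, 1, 1, 9].
Convergents (p_i = a_i*p_{i-1} + p_{i-2}, q_i = a_i*q_{i-1} + q_{i-2} with p_{-2}=0, p_{-1}=1, q_{-2}=1, q_{-1}=0), until the denominator exceeds 26:
  i=0: a_0=3, p_0 = 3*1 + 0 = 3, q_0 = 3*0 + 1 = 1.
  i=1: a_1=1, p_1 = 1*3 + 1 = 4, q_1 = 1*1 + 0 = 1.
  i=2: a_2=1, p_2 = 1*4 + 3 = 7, q_2 = 1*1 + 1 = 2.
  i=3: a_3=1, p_3 = 1*7 + 4 = 11, q_3 = 1*2 + 1 = 3.
  i=4: a_4=9, p_4 = 9*11 + 7 = 106, q_4 = 9*3 + 2 = 29.
q_4 = 29 > 26, so the last convergent with denominator <= 26 is p_3/q_3 = 11/3.
The closest fraction with denominator <= 26 is either p_3/q_3 or the intermediate fraction (k*p_3 + p_2)/(k*q_3 + q_2) with the largest k >= 1 whose denominator stays <= 26; these approach x as k grows, and every other convergent or intermediate fraction in range is farther away.
Largest k: floor((26 - q_2)/q_3) = floor((26 - 2)/3) = 8.
That gives (8*11 + 7)/(8*3 + 2) = 95/26.
Compare the errors: |x - 11/3| = |106*3 - 11*29|/(29*3) = 1/87, and |x - 95/26| = |106*26 - 95*29|/(29*26) = 1/754.
Cross-multiplying, 1*87 = 87 < 754 = 1*754, so 1/754 is smaller: the intermediate fraction 95/26 is closer to x than 11/3.

95/26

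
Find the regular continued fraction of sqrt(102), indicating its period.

[10; (10, 20)]

Write x_i = (sqrt(102) + m_i)/d_i with (m_0, d_0) = (0, 1). a_0 = floor(sqrt(102)) = 10, since 10^2 = 100 <= 102 < 121 = 11^2.
Iterate m_{i+1} = d_i*a_i - m_i, d_{i+1} = (102 - m_{i+1}^2)/d_i, a_{i+1} = floor((a_0 + m_{i+1})/d_{i+1}):
  m_1 = 1*10 - 0 = 10, d_1 = (102 - 10^2)/1 = 2/1 = 2, a_1 = floor((10 + 10)/2) = 10.
  m_2 = 2*10 - 10 = 10, d_2 = (102 - 10^2)/2 = 2/2 = 1, a_2 = floor((10 + 10)/1) = 20.
  m_3 = 1*20 - 10 = 10, d_3 = (102 - 10^2)/1 = 2/1 = 2: (m_3, d_3) = (m_1, d_1) = (10, 2), so from here the quotients repeat a_1, a_2; the period length is 2.
Hence the expansion of sqrt(102) is a_0 = 10 followed by the repeating block 10, 20 (period 2).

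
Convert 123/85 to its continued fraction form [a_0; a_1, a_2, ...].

[1; 2, 4, 4, 2]

Run the Euclidean algorithm on 123 and 85; the successive quotients are the partial quotients a_0, a_1, ... (each step inverts the fractional part left over by the previous one):
  123 = 1*85 + 38, so a_0 = 1.
  85 = 2*38 + 9, so a_1 = 2.
  38 = 4*9 + 2, so a_2 = 4.
  9 = 4*2 + 1, so a_3 = 4.
  2 = 2*1 + 0, so a_4 = 2.
The remainder reaches 0 after 5 divisions, so the expansion has 5 partial quotients, read off in order.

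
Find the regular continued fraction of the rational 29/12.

[2; 2, 2, 2]

Run the Euclidean algorithm on 29 and 12; the successive quotients are the partial quotients a_0, a_1, ... (each step inverts the fractional part left over by the previous one):
  29 = 2*12 + 5, so a_0 = 2.
  12 = 2*5 + 2, so a_1 = 2.
  5 = 2*2 + 1, so a_2 = 2.
  2 = 2*1 + 0, so a_3 = 2.
The remainder reaches 0 after 4 divisions, so the expansion has 4 partial quotients, read off in order.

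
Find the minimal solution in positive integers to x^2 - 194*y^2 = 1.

(x, y) = (195, 14)

First expand sqrt(194) as a continued fraction. With x_i = (sqrt(194) + m_i)/d_i and (m_0, d_0) = (0, 1): a_0 = floor(sqrt(194)) = 13, since 13^2 = 169 <= 194 < 196 = 14^2.
Iterate m_{i+1} = d_i*a_i - m_i, d_{i+1} = (194 - m_{i+1}^2)/d_i, a_{i+1} = floor((a_0 + m_{i+1})/d_{i+1}):
  m_1 = 1*13 - 0 = 13, d_1 = (194 - 13^2)/1 = 25/1 = 25, a_1 = floor((13 + 13)/25) = 1.
  m_2 = 25*1 - 13 = 12, d_2 = (194 - 12^2)/25 = 50/25 = 2, a_2 = floor((13 + 12)/2) = 12.
  m_3 = 2*12 - 12 = 12, d_3 = (194 - 12^2)/2 = 50/2 = 25, a_3 = floor((13 + 12)/25) = 1.
  m_4 = 25*1 - 12 = 13, d_4 = (194 - 13^2)/25 = 25/25 = 1, a_4 = floor((13 + 13)/1) = 26.
  m_5 = 1*26 - 13 = 13, d_5 = (194 - 13^2)/1 = 25/1 = 25: (m_5, d_5) = (m_1, d_1) = (13, 25), so from here the quotients repeat a_1, ..., a_4; the period length is 4.
So sqrt(194) = [13; (1, 12, 1, 26)] with period length k = 4.
k is even, so the fundamental solution of x^2 - 194y^2 = 1 is (p_{k-1}, q_{k-1}) = (p_3, q_3); compute convergents through index 3.
Convergents (p_i = a_i*p_{i-1} + p_{i-2}, q_i = a_i*q_{i-1} + q_{i-2} with p_{-2}=0, p_{-1}=1, q_{-2}=1, q_{-1}=0):
  i=0: a_0=13, p_0 = 13*1 + 0 = 13, q_0 = 13*0 + 1 = 1.
  i=1: a_1=1, p_1 = 1*13 + 1 = 14, q_1 = 1*1 + 0 = 1.
  i=2: a_2=12, p_2 = 12*14 + 13 = 181, q_2 = 12*1 + 1 = 13.
  i=3: a_3=1, p_3 = 1*181 + 14 = 195, q_3 = 1*13 + 1 = 14.
Check: 195^2 - 194*14^2 = 38025 - 38024 = 1, so (x, y) = (195, 14) solves the equation, and by the theorem it is the least positive solution.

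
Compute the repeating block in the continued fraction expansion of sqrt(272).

Write x_i = (sqrt(272) + m_i)/d_i with (m_0, d_0) = (0, 1). a_0 = floor(sqrt(272)) = 16, since 16^2 = 256 <= 272 < 289 = 17^2.
Iterate m_{i+1} = d_i*a_i - m_i, d_{i+1} = (272 - m_{i+1}^2)/d_i, a_{i+1} = floor((a_0 + m_{i+1})/d_{i+1}):
  m_1 = 1*16 - 0 = 16, d_1 = (272 - 16^2)/1 = 16/1 = 16, a_1 = floor((16 + 16)/16) = 2.
  m_2 = 16*2 - 16 = 16, d_2 = (272 - 16^2)/16 = 16/16 = 1, a_2 = floor((16 + 16)/1) = 32.
  m_3 = 1*32 - 16 = 16, d_3 = (272 - 16^2)/1 = 16/1 = 16: (m_3, d_3) = (m_1, d_1) = (16, 16), so from here the quotients repeat a_1, a_2; the period length is 2.
Hence the expansion of sqrt(272) is a_0 = 16 followed by the repeating block 2, 32 (period 2).

[16; (2, 32)]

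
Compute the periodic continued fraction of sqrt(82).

[9; (18)]

Write x_i = (sqrt(82) + m_i)/d_i with (m_0, d_0) = (0, 1). a_0 = floor(sqrt(82)) = 9, since 9^2 = 81 <= 82 < 100 = 10^2.
Iterate m_{i+1} = d_i*a_i - m_i, d_{i+1} = (82 - m_{i+1}^2)/d_i, a_{i+1} = floor((a_0 + m_{i+1})/d_{i+1}):
  m_1 = 1*9 - 0 = 9, d_1 = (82 - 9^2)/1 = 1/1 = 1, a_1 = floor((9 + 9)/1) = 18.
  m_2 = 1*18 - 9 = 9, d_2 = (82 - 9^2)/1 = 1/1 = 1: (m_2, d_2) = (m_1, d_1) = (9, 1), so from here the quotient a_1 repeats; the period length is 1.
Hence the expansion of sqrt(82) is a_0 = 9 followed by the repeating block 18 (period 1).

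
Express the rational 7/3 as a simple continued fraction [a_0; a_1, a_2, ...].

[2; 3]

Run the Euclidean algorithm on 7 and 3; the successive quotients are the partial quotients a_0, a_1, ... (each step inverts the fractional part left over by the previous one):
  7 = 2*3 + 1, so a_0 = 2.
  3 = 3*1 + 0, so a_1 = 3.
The remainder reaches 0 after 2 divisions, so the expansion has 2 partial quotients, read off in order.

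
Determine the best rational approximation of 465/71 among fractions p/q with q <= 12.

Expand x = 465/71 as a continued fraction with the Euclidean algorithm:
  465 = 6*71 + 39, so a_0 = 6.
  71 = 1*39 + 32, so a_1 = 1.
  39 = 1*32 + 7, so a_2 = 1.
  32 = 4*7 + 4, so a_3 = 4.
  7 = 1*4 + 3, so a_4 = 1.
  4 = 1*3 + 1, so a_5 = 1.
  3 = 3*1 + 0, so a_6 = 3.
so x = [6; 1, 1, 4, 1, 1, 3].
Convergents (p_i = a_i*p_{i-1} + p_{i-2}, q_i = a_i*q_{i-1} + q_{i-2} with p_{-2}=0, p_{-1}=1, q_{-2}=1, q_{-1}=0), until the denominator exceeds 12:
  i=0: a_0=6, p_0 = 6*1 + 0 = 6, q_0 = 6*0 + 1 = 1.
  i=1: a_1=1, p_1 = 1*6 + 1 = 7, q_1 = 1*1 + 0 = 1.
  i=2: a_2=1, p_2 = 1*7 + 6 = 13, q_2 = 1*1 + 1 = 2.
  i=3: a_3=4, p_3 = 4*13 + 7 = 59, q_3 = 4*2 + 1 = 9.
  i=4: a_4=1, p_4 = 1*59 + 13 = 72, q_4 = 1*9 + 2 = 11.
  i=5: a_5=1, p_5 = 1*72 + 59 = 131, q_5 = 1*11 + 9 = 20.
q_5 = 20 > 12, so the last convergent with denominator <= 12 is p_4/q_4 = 72/11.
The closest fraction with denominator <= 12 is either p_4/q_4 or the intermediate fraction (k*p_4 + p_3)/(k*q_4 + q_3) with the largest k >= 1 whose denominator stays <= 12; these approach x as k grows, and every other convergent or intermediate fraction in range is farther away.
Largest k: floor((12 - q_3)/q_4) = floor((12 - 9)/11) = 0.
Since k = 0, no intermediate fraction beyond p_4/q_4 has denominator <= 12, so the convergent 72/11 is the closest (its error is |465*11 - 72*71|/(71*11) = 3/781).

72/11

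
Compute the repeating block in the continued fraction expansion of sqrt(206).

Write x_i = (sqrt(206) + m_i)/d_i with (m_0, d_0) = (0, 1). a_0 = floor(sqrt(206)) = 14, since 14^2 = 196 <= 206 < 225 = 15^2.
Iterate m_{i+1} = d_i*a_i - m_i, d_{i+1} = (206 - m_{i+1}^2)/d_i, a_{i+1} = floor((a_0 + m_{i+1})/d_{i+1}):
  m_1 = 1*14 - 0 = 14, d_1 = (206 - 14^2)/1 = 10/1 = 10, a_1 = floor((14 + 14)/10) = 2.
  m_2 = 10*2 - 14 = 6, d_2 = (206 - 6^2)/10 = 170/10 = 17, a_2 = floor((14 + 6)/17) = 1.
  m_3 = 17*1 - 6 = 11, d_3 = (206 - 11^2)/17 = 85/17 = 5, a_3 = floor((14 + 11)/5) = 5.
  m_4 = 5*5 - 11 = 14, d_4 = (206 - 14^2)/5 = 10/5 = 2, a_4 = floor((14 + 14)/2) = 14.
  m_5 = 2*14 - 14 = 14, d_5 = (206 - 14^2)/2 = 10/2 = 5, a_5 = floor((14 + 14)/5) = 5.
  m_6 = 5*5 - 14 = 11, d_6 = (206 - 11^2)/5 = 85/5 = 17, a_6 = floor((14 + 11)/17) = 1.
  m_7 = 17*1 - 11 = 6, d_7 = (206 - 6^2)/17 = 170/17 = 10, a_7 = floor((14 + 6)/10) = 2.
  m_8 = 10*2 - 6 = 14, d_8 = (206 - 14^2)/10 = 10/10 = 1, a_8 = floor((14 + 14)/1) = 28.
  m_9 = 1*28 - 14 = 14, d_9 = (206 - 14^2)/1 = 10/1 = 10: (m_9, d_9) = (m_1, d_1) = (14, 10), so from here the quotients repeat a_1, ..., a_8; the period length is 8.
Hence the expansion of sqrt(206) is a_0 = 14 followed by the repeating block 2, 1, 5, 14, 5, 1, 2, 28 (period 8).

[14; (2, 1, 5, 14, 5, 1, 2, 28)]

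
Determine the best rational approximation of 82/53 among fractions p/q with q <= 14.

17/11

Expand x = 82/53 as a continued fraction with the Euclidean algorithm:
  82 = 1*53 + 29, so a_0 = 1.
  53 = 1*29 + 24, so a_1 = 1.
  29 = 1*24 + 5, so a_2 = 1.
  24 = 4*5 + 4, so a_3 = 4.
  5 = 1*4 + 1, so a_4 = 1.
  4 = 4*1 + 0, so a_5 = 4.
so x = [1; 1, 1, 4, 1, 4].
Convergents (p_i = a_i*p_{i-1} + p_{i-2}, q_i = a_i*q_{i-1} + q_{i-2} with p_{-2}=0, p_{-1}=1, q_{-2}=1, q_{-1}=0), until the denominator exceeds 14:
  i=0: a_0=1, p_0 = 1*1 + 0 = 1, q_0 = 1*0 + 1 = 1.
  i=1: a_1=1, p_1 = 1*1 + 1 = 2, q_1 = 1*1 + 0 = 1.
  i=2: a_2=1, p_2 = 1*2 + 1 = 3, q_2 = 1*1 + 1 = 2.
  i=3: a_3=4, p_3 = 4*3 + 2 = 14, q_3 = 4*2 + 1 = 9.
  i=4: a_4=1, p_4 = 1*14 + 3 = 17, q_4 = 1*9 + 2 = 11.
  i=5: a_5=4, p_5 = 4*17 + 14 = 82, q_5 = 4*11 + 9 = 53.
q_5 = 53 > 14, so the last convergent with denominator <= 14 is p_4/q_4 = 17/11.
The closest fraction with denominator <= 14 is either p_4/q_4 or the intermediate fraction (k*p_4 + p_3)/(k*q_4 + q_3) with the largest k >= 1 whose denominator stays <= 14; these approach x as k grows, and every other convergent or intermediate fraction in range is farther away.
Largest k: floor((14 - q_3)/q_4) = floor((14 - 9)/11) = 0.
Since k = 0, no intermediate fraction beyond p_4/q_4 has denominator <= 14, so the convergent 17/11 is the closest (its error is |82*11 - 17*53|/(53*11) = 1/583).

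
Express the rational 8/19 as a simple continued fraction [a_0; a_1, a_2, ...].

[0; 2, 2, 1, 2]

Run the Euclidean algorithm on 8 and 19; the successive quotients are the partial quotients a_0, a_1, ... (each step inverts the fractional part left over by the previous one):
  8 = 0*19 + 8, so a_0 = 0.
  19 = 2*8 + 3, so a_1 = 2.
  8 = 2*3 + 2, so a_2 = 2.
  3 = 1*2 + 1, so a_3 = 1.
  2 = 2*1 + 0, so a_4 = 2.
The remainder reaches 0 after 5 divisions, so the expansion has 5 partial quotients, read off in order.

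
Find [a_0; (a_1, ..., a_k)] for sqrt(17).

[4; (8)]

Write x_i = (sqrt(17) + m_i)/d_i with (m_0, d_0) = (0, 1). a_0 = floor(sqrt(17)) = 4, since 4^2 = 16 <= 17 < 25 = 5^2.
Iterate m_{i+1} = d_i*a_i - m_i, d_{i+1} = (17 - m_{i+1}^2)/d_i, a_{i+1} = floor((a_0 + m_{i+1})/d_{i+1}):
  m_1 = 1*4 - 0 = 4, d_1 = (17 - 4^2)/1 = 1/1 = 1, a_1 = floor((4 + 4)/1) = 8.
  m_2 = 1*8 - 4 = 4, d_2 = (17 - 4^2)/1 = 1/1 = 1: (m_2, d_2) = (m_1, d_1) = (4, 1), so from here the quotient a_1 repeats; the period length is 1.
Hence the expansion of sqrt(17) is a_0 = 4 followed by the repeating block 8 (period 1).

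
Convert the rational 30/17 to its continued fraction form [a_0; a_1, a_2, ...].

[1; 1, 3, 4]

Run the Euclidean algorithm on 30 and 17; the successive quotients are the partial quotients a_0, a_1, ... (each step inverts the fractional part left over by the previous one):
  30 = 1*17 + 13, so a_0 = 1.
  17 = 1*13 + 4, so a_1 = 1.
  13 = 3*4 + 1, so a_2 = 3.
  4 = 4*1 + 0, so a_3 = 4.
The remainder reaches 0 after 4 divisions, so the expansion has 4 partial quotients, read off in order.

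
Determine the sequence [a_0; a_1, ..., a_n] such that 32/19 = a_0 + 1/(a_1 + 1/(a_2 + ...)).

[1; 1, 2, 6]

Run the Euclidean algorithm on 32 and 19; the successive quotients are the partial quotients a_0, a_1, ... (each step inverts the fractional part left over by the previous one):
  32 = 1*19 + 13, so a_0 = 1.
  19 = 1*13 + 6, so a_1 = 1.
  13 = 2*6 + 1, so a_2 = 2.
  6 = 6*1 + 0, so a_3 = 6.
The remainder reaches 0 after 4 divisions, so the expansion has 4 partial quotients, read off in order.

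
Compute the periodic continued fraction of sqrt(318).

[17; (1, 4, 1, 34)]

Write x_i = (sqrt(318) + m_i)/d_i with (m_0, d_0) = (0, 1). a_0 = floor(sqrt(318)) = 17, since 17^2 = 289 <= 318 < 324 = 18^2.
Iterate m_{i+1} = d_i*a_i - m_i, d_{i+1} = (318 - m_{i+1}^2)/d_i, a_{i+1} = floor((a_0 + m_{i+1})/d_{i+1}):
  m_1 = 1*17 - 0 = 17, d_1 = (318 - 17^2)/1 = 29/1 = 29, a_1 = floor((17 + 17)/29) = 1.
  m_2 = 29*1 - 17 = 12, d_2 = (318 - 12^2)/29 = 174/29 = 6, a_2 = floor((17 + 12)/6) = 4.
  m_3 = 6*4 - 12 = 12, d_3 = (318 - 12^2)/6 = 174/6 = 29, a_3 = floor((17 + 12)/29) = 1.
  m_4 = 29*1 - 12 = 17, d_4 = (318 - 17^2)/29 = 29/29 = 1, a_4 = floor((17 + 17)/1) = 34.
  m_5 = 1*34 - 17 = 17, d_5 = (318 - 17^2)/1 = 29/1 = 29: (m_5, d_5) = (m_1, d_1) = (17, 29), so from here the quotients repeat a_1, ..., a_4; the period length is 4.
Hence the expansion of sqrt(318) is a_0 = 17 followed by the repeating block 1, 4, 1, 34 (period 4).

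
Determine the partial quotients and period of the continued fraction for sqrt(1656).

Write x_i = (sqrt(1656) + m_i)/d_i with (m_0, d_0) = (0, 1). a_0 = floor(sqrt(1656)) = 40, since 40^2 = 1600 <= 1656 < 1681 = 41^2.
Iterate m_{i+1} = d_i*a_i - m_i, d_{i+1} = (1656 - m_{i+1}^2)/d_i, a_{i+1} = floor((a_0 + m_{i+1})/d_{i+1}):
  m_1 = 1*40 - 0 = 40, d_1 = (1656 - 40^2)/1 = 56/1 = 56, a_1 = floor((40 + 40)/56) = 1.
  m_2 = 56*1 - 40 = 16, d_2 = (1656 - 16^2)/56 = 1400/56 = 25, a_2 = floor((40 + 16)/25) = 2.
  m_3 = 25*2 - 16 = 34, d_3 = (1656 - 34^2)/25 = 500/25 = 20, a_3 = floor((40 + 34)/20) = 3.
  m_4 = 20*3 - 34 = 26, d_4 = (1656 - 26^2)/20 = 980/20 = 49, a_4 = floor((40 + 26)/49) = 1.
  m_5 = 49*1 - 26 = 23, d_5 = (1656 - 23^2)/49 = 1127/49 = 23, a_5 = floor((40 + 23)/23) = 2.
  m_6 = 23*2 - 23 = 23, d_6 = (1656 - 23^2)/23 = 1127/23 = 49, a_6 = floor((40 + 23)/49) = 1.
  m_7 = 49*1 - 23 = 26, d_7 = (1656 - 26^2)/49 = 980/49 = 20, a_7 = floor((40 + 26)/20) = 3.
  m_8 = 20*3 - 26 = 34, d_8 = (1656 - 34^2)/20 = 500/20 = 25, a_8 = floor((40 + 34)/25) = 2.
  m_9 = 25*2 - 34 = 16, d_9 = (1656 - 16^2)/25 = 1400/25 = 56, a_9 = floor((40 + 16)/56) = 1.
  m_10 = 56*1 - 16 = 40, d_10 = (1656 - 40^2)/56 = 56/56 = 1, a_10 = floor((40 + 40)/1) = 80.
  m_11 = 1*80 - 40 = 40, d_11 = (1656 - 40^2)/1 = 56/1 = 56: (m_11, d_11) = (m_1, d_1) = (40, 56), so from here the quotients repeat a_1, ..., a_10; the period length is 10.
Hence the expansion of sqrt(1656) is a_0 = 40 followed by the repeating block 1, 2, 3, 1, 2, 1, 3, 2, 1, 80 (period 10).

[40; (1, 2, 3, 1, 2, 1, 3, 2, 1, 80)]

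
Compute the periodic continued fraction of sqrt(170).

[13; (26)]

Write x_i = (sqrt(170) + m_i)/d_i with (m_0, d_0) = (0, 1). a_0 = floor(sqrt(170)) = 13, since 13^2 = 169 <= 170 < 196 = 14^2.
Iterate m_{i+1} = d_i*a_i - m_i, d_{i+1} = (170 - m_{i+1}^2)/d_i, a_{i+1} = floor((a_0 + m_{i+1})/d_{i+1}):
  m_1 = 1*13 - 0 = 13, d_1 = (170 - 13^2)/1 = 1/1 = 1, a_1 = floor((13 + 13)/1) = 26.
  m_2 = 1*26 - 13 = 13, d_2 = (170 - 13^2)/1 = 1/1 = 1: (m_2, d_2) = (m_1, d_1) = (13, 1), so from here the quotient a_1 repeats; the period length is 1.
Hence the expansion of sqrt(170) is a_0 = 13 followed by the repeating block 26 (period 1).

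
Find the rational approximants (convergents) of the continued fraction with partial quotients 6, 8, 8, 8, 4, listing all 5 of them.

Using the convergent recurrence p_i = a_i*p_{i-1} + p_{i-2}, q_i = a_i*q_{i-1} + q_{i-2} with p_{-2}=0, p_{-1}=1, q_{-2}=1, q_{-1}=0:
  i=0: a_0=6, p_0 = 6*1 + 0 = 6, q_0 = 6*0 + 1 = 1.
  i=1: a_1=8, p_1 = 8*6 + 1 = 49, q_1 = 8*1 + 0 = 8.
  i=2: a_2=8, p_2 = 8*49 + 6 = 398, q_2 = 8*8 + 1 = 65.
  i=3: a_3=8, p_3 = 8*398 + 49 = 3233, q_3 = 8*65 + 8 = 528.
  i=4: a_4=4, p_4 = 4*3233 + 398 = 13330, q_4 = 4*528 + 65 = 2177.

6/1, 49/8, 398/65, 3233/528, 13330/2177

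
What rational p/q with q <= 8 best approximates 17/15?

9/8

Expand x = 17/15 as a continued fraction with the Euclidean algorithm:
  17 = 1*15 + 2, so a_0 = 1.
  15 = 7*2 + 1, so a_1 = 7.
  2 = 2*1 + 0, so a_2 = 2.
so x = [1; 7, 2].
Convergents (p_i = a_i*p_{i-1} + p_{i-2}, q_i = a_i*q_{i-1} + q_{i-2} with p_{-2}=0, p_{-1}=1, q_{-2}=1, q_{-1}=0), until the denominator exceeds 8:
  i=0: a_0=1, p_0 = 1*1 + 0 = 1, q_0 = 1*0 + 1 = 1.
  i=1: a_1=7, p_1 = 7*1 + 1 = 8, q_1 = 7*1 + 0 = 7.
  i=2: a_2=2, p_2 = 2*8 + 1 = 17, q_2 = 2*7 + 1 = 15.
q_2 = 15 > 8, so the last convergent with denominator <= 8 is p_1/q_1 = 8/7.
The closest fraction with denominator <= 8 is either p_1/q_1 or the intermediate fraction (k*p_1 + p_0)/(k*q_1 + q_0) with the largest k >= 1 whose denominator stays <= 8; these approach x as k grows, and every other convergent or intermediate fraction in range is farther away.
Largest k: floor((8 - q_0)/q_1) = floor((8 - 1)/7) = 1.
That gives (1*8 + 1)/(1*7 + 1) = 9/8.
Compare the errors: |x - 8/7| = |17*7 - 8*15|/(15*7) = 1/105, and |x - 9/8| = |17*8 - 9*15|/(15*8) = 1/120.
Cross-multiplying, 1*105 = 105 < 120 = 1*120, so 1/120 is smaller: the intermediate fraction 9/8 is closer to x than 8/7.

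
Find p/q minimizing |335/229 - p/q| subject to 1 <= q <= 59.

Expand x = 335/229 as a continued fraction with the Euclidean algorithm:
  335 = 1*229 + 106, so a_0 = 1.
  229 = 2*106 + 17, so a_1 = 2.
  106 = 6*17 + 4, so a_2 = 6.
  17 = 4*4 + 1, so a_3 = 4.
  4 = 4*1 + 0, so a_4 = 4.
so x = [1; 2, 6, 4, 4].
Convergents (p_i = a_i*p_{i-1} + p_{i-2}, q_i = a_i*q_{i-1} + q_{i-2} with p_{-2}=0, p_{-1}=1, q_{-2}=1, q_{-1}=0), until the denominator exceeds 59:
  i=0: a_0=1, p_0 = 1*1 + 0 = 1, q_0 = 1*0 + 1 = 1.
  i=1: a_1=2, p_1 = 2*1 + 1 = 3, q_1 = 2*1 + 0 = 2.
  i=2: a_2=6, p_2 = 6*3 + 1 = 19, q_2 = 6*2 + 1 = 13.
  i=3: a_3=4, p_3 = 4*19 + 3 = 79, q_3 = 4*13 + 2 = 54.
  i=4: a_4=4, p_4 = 4*79 + 19 = 335, q_4 = 4*54 + 13 = 229.
q_4 = 229 > 59, so the last convergent with denominator <= 59 is p_3/q_3 = 79/54.
The closest fraction with denominator <= 59 is either p_3/q_3 or the intermediate fraction (k*p_3 + p_2)/(k*q_3 + q_2) with the largest k >= 1 whose denominator stays <= 59; these approach x as k grows, and every other convergent or intermediate fraction in range is farther away.
Largest k: floor((59 - q_2)/q_3) = floor((59 - 13)/54) = 0.
Since k = 0, no intermediate fraction beyond p_3/q_3 has denominator <= 59, so the convergent 79/54 is the closest (its error is |335*54 - 79*229|/(229*54) = 1/12366).

79/54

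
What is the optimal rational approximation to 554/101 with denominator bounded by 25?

137/25

Expand x = 554/101 as a continued fraction with the Euclidean algorithm:
  554 = 5*101 + 49, so a_0 = 5.
  101 = 2*49 + 3, so a_1 = 2.
  49 = 16*3 + 1, so a_2 = 16.
  3 = 3*1 + 0, so a_3 = 3.
so x = [5; 2, 16, 3].
Convergents (p_i = a_i*p_{i-1} + p_{i-2}, q_i = a_i*q_{i-1} + q_{i-2} with p_{-2}=0, p_{-1}=1, q_{-2}=1, q_{-1}=0), until the denominator exceeds 25:
  i=0: a_0=5, p_0 = 5*1 + 0 = 5, q_0 = 5*0 + 1 = 1.
  i=1: a_1=2, p_1 = 2*5 + 1 = 11, q_1 = 2*1 + 0 = 2.
  i=2: a_2=16, p_2 = 16*11 + 5 = 181, q_2 = 16*2 + 1 = 33.
q_2 = 33 > 25, so the last convergent with denominator <= 25 is p_1/q_1 = 11/2.
The closest fraction with denominator <= 25 is either p_1/q_1 or the intermediate fraction (k*p_1 + p_0)/(k*q_1 + q_0) with the largest k >= 1 whose denominator stays <= 25; these approach x as k grows, and every other convergent or intermediate fraction in range is farther away.
Largest k: floor((25 - q_0)/q_1) = floor((25 - 1)/2) = 12.
That gives (12*11 + 5)/(12*2 + 1) = 137/25.
Compare the errors: |x - 11/2| = |554*2 - 11*101|/(101*2) = 3/202, and |x - 137/25| = |554*25 - 137*101|/(101*25) = 13/2525.
Cross-multiplying, 13*202 = 2626 < 7575 = 3*2525, so 13/2525 is smaller: the intermediate fraction 137/25 is closer to x than 11/2.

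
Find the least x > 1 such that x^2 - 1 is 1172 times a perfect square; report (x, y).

First expand sqrt(1172) as a continued fraction. With x_i = (sqrt(1172) + m_i)/d_i and (m_0, d_0) = (0, 1): a_0 = floor(sqrt(1172)) = 34, since 34^2 = 1156 <= 1172 < 1225 = 35^2.
Iterate m_{i+1} = d_i*a_i - m_i, d_{i+1} = (1172 - m_{i+1}^2)/d_i, a_{i+1} = floor((a_0 + m_{i+1})/d_{i+1}):
  m_1 = 1*34 - 0 = 34, d_1 = (1172 - 34^2)/1 = 16/1 = 16, a_1 = floor((34 + 34)/16) = 4.
  m_2 = 16*4 - 34 = 30, d_2 = (1172 - 30^2)/16 = 272/16 = 17, a_2 = floor((34 + 30)/17) = 3.
  m_3 = 17*3 - 30 = 21, d_3 = (1172 - 21^2)/17 = 731/17 = 43, a_3 = floor((34 + 21)/43) = 1.
  m_4 = 43*1 - 21 = 22, d_4 = (1172 - 22^2)/43 = 688/43 = 16, a_4 = floor((34 + 22)/16) = 3.
  m_5 = 16*3 - 22 = 26, d_5 = (1172 - 26^2)/16 = 496/16 = 31, a_5 = floor((34 + 26)/31) = 1.
  m_6 = 31*1 - 26 = 5, d_6 = (1172 - 5^2)/31 = 1147/31 = 37, a_6 = floor((34 + 5)/37) = 1.
  m_7 = 37*1 - 5 = 32, d_7 = (1172 - 32^2)/37 = 148/37 = 4, a_7 = floor((34 + 32)/4) = 16.
  m_8 = 4*16 - 32 = 32, d_8 = (1172 - 32^2)/4 = 148/4 = 37, a_8 = floor((34 + 32)/37) = 1.
  m_9 = 37*1 - 32 = 5, d_9 = (1172 - 5^2)/37 = 1147/37 = 31, a_9 = floor((34 + 5)/31) = 1.
  m_10 = 31*1 - 5 = 26, d_10 = (1172 - 26^2)/31 = 496/31 = 16, a_10 = floor((34 + 26)/16) = 3.
  m_11 = 16*3 - 26 = 22, d_11 = (1172 - 22^2)/16 = 688/16 = 43, a_11 = floor((34 + 22)/43) = 1.
  m_12 = 43*1 - 22 = 21, d_12 = (1172 - 21^2)/43 = 731/43 = 17, a_12 = floor((34 + 21)/17) = 3.
  m_13 = 17*3 - 21 = 30, d_13 = (1172 - 30^2)/17 = 272/17 = 16, a_13 = floor((34 + 30)/16) = 4.
  m_14 = 16*4 - 30 = 34, d_14 = (1172 - 34^2)/16 = 16/16 = 1, a_14 = floor((34 + 34)/1) = 68.
  m_15 = 1*68 - 34 = 34, d_15 = (1172 - 34^2)/1 = 16/1 = 16: (m_15, d_15) = (m_1, d_1) = (34, 16), so from here the quotients repeat a_1, ..., a_14; the period length is 14.
So sqrt(1172) = [34; (4, 3, 1, 3, 1, 1, 16, 1, 1, 3, 1, 3, 4, 68)] with period length k = 14.
k is even, so the fundamental solution of x^2 - 1172y^2 = 1 is (p_{k-1}, q_{k-1}) = (p_13, q_13); compute convergents through index 13.
Convergents (p_i = a_i*p_{i-1} + p_{i-2}, q_i = a_i*q_{i-1} + q_{i-2} with p_{-2}=0, p_{-1}=1, q_{-2}=1, q_{-1}=0):
  i=0: a_0=34, p_0 = 34*1 + 0 = 34, q_0 = 34*0 + 1 = 1.
  i=1: a_1=4, p_1 = 4*34 + 1 = 137, q_1 = 4*1 + 0 = 4.
  i=2: a_2=3, p_2 = 3*137 + 34 = 445, q_2 = 3*4 + 1 = 13.
  i=3: a_3=1, p_3 = 1*445 + 137 = 582, q_3 = 1*13 + 4 = 17.
  i=4: a_4=3, p_4 = 3*582 + 445 = 2191, q_4 = 3*17 + 13 = 64.
  i=5: a_5=1, p_5 = 1*2191 + 582 = 2773, q_5 = 1*64 + 17 = 81.
  i=6: a_6=1, p_6 = 1*2773 + 2191 = 4964, q_6 = 1*81 + 64 = 145.
  i=7: a_7=16, p_7 = 16*4964 + 2773 = 82197, q_7 = 16*145 + 81 = 2401.
  i=8: a_8=1, p_8 = 1*82197 + 4964 = 87161, q_8 = 1*2401 + 145 = 2546.
  i=9: a_9=1, p_9 = 1*87161 + 82197 = 169358, q_9 = 1*2546 + 2401 = 4947.
  i=10: a_10=3, p_10 = 3*169358 + 87161 = 595235, q_10 = 3*4947 + 2546 = 17387.
  i=11: a_11=1, p_11 = 1*595235 + 169358 = 764593, q_11 = 1*17387 + 4947 = 22334.
  i=12: a_12=3, p_12 = 3*764593 + 595235 = 2889014, q_12 = 3*22334 + 17387 = 84389.
  i=13: a_13=4, p_13 = 4*2889014 + 764593 = 12320649, q_13 = 4*84389 + 22334 = 359890.
Check: 12320649^2 - 1172*359890^2 = 151798391781201 - 151798391781200 = 1, so (x, y) = (12320649, 359890) solves the equation, and by the theorem it is the least positive solution.

(x, y) = (12320649, 359890)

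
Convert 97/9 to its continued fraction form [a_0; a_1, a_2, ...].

Run the Euclidean algorithm on 97 and 9; the successive quotients are the partial quotients a_0, a_1, ... (each step inverts the fractional part left over by the previous one):
  97 = 10*9 + 7, so a_0 = 10.
  9 = 1*7 + 2, so a_1 = 1.
  7 = 3*2 + 1, so a_2 = 3.
  2 = 2*1 + 0, so a_3 = 2.
The remainder reaches 0 after 4 divisions, so the expansion has 4 partial quotients, read off in order.

[10; 1, 3, 2]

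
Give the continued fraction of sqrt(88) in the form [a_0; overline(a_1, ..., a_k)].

Write x_i = (sqrt(88) + m_i)/d_i with (m_0, d_0) = (0, 1). a_0 = floor(sqrt(88)) = 9, since 9^2 = 81 <= 88 < 100 = 10^2.
Iterate m_{i+1} = d_i*a_i - m_i, d_{i+1} = (88 - m_{i+1}^2)/d_i, a_{i+1} = floor((a_0 + m_{i+1})/d_{i+1}):
  m_1 = 1*9 - 0 = 9, d_1 = (88 - 9^2)/1 = 7/1 = 7, a_1 = floor((9 + 9)/7) = 2.
  m_2 = 7*2 - 9 = 5, d_2 = (88 - 5^2)/7 = 63/7 = 9, a_2 = floor((9 + 5)/9) = 1.
  m_3 = 9*1 - 5 = 4, d_3 = (88 - 4^2)/9 = 72/9 = 8, a_3 = floor((9 + 4)/8) = 1.
  m_4 = 8*1 - 4 = 4, d_4 = (88 - 4^2)/8 = 72/8 = 9, a_4 = floor((9 + 4)/9) = 1.
  m_5 = 9*1 - 4 = 5, d_5 = (88 - 5^2)/9 = 63/9 = 7, a_5 = floor((9 + 5)/7) = 2.
  m_6 = 7*2 - 5 = 9, d_6 = (88 - 9^2)/7 = 7/7 = 1, a_6 = floor((9 + 9)/1) = 18.
  m_7 = 1*18 - 9 = 9, d_7 = (88 - 9^2)/1 = 7/1 = 7: (m_7, d_7) = (m_1, d_1) = (9, 7), so from here the quotients repeat a_1, ..., a_6; the period length is 6.
Hence the expansion of sqrt(88) is a_0 = 9 followed by the repeating block 2, 1, 1, 1, 2, 18 (period 6).

[9; overline(2, 1, 1, 1, 2, 18)]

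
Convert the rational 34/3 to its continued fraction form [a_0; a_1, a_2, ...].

[11; 3]

Run the Euclidean algorithm on 34 and 3; the successive quotients are the partial quotients a_0, a_1, ... (each step inverts the fractional part left over by the previous one):
  34 = 11*3 + 1, so a_0 = 11.
  3 = 3*1 + 0, so a_1 = 3.
The remainder reaches 0 after 2 divisions, so the expansion has 2 partial quotients, read off in order.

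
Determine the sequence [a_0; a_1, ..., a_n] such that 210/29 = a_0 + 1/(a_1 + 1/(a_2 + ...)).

Run the Euclidean algorithm on 210 and 29; the successive quotients are the partial quotients a_0, a_1, ... (each step inverts the fractional part left over by the previous one):
  210 = 7*29 + 7, so a_0 = 7.
  29 = 4*7 + 1, so a_1 = 4.
  7 = 7*1 + 0, so a_2 = 7.
The remainder reaches 0 after 3 divisions, so the expansion has 3 partial quotients, read off in order.

[7; 4, 7]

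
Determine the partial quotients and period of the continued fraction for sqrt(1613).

Write x_i = (sqrt(1613) + m_i)/d_i with (m_0, d_0) = (0, 1). a_0 = floor(sqrt(1613)) = 40, since 40^2 = 1600 <= 1613 < 1681 = 41^2.
Iterate m_{i+1} = d_i*a_i - m_i, d_{i+1} = (1613 - m_{i+1}^2)/d_i, a_{i+1} = floor((a_0 + m_{i+1})/d_{i+1}):
  m_1 = 1*40 - 0 = 40, d_1 = (1613 - 40^2)/1 = 13/1 = 13, a_1 = floor((40 + 40)/13) = 6.
  m_2 = 13*6 - 40 = 38, d_2 = (1613 - 38^2)/13 = 169/13 = 13, a_2 = floor((40 + 38)/13) = 6.
  m_3 = 13*6 - 38 = 40, d_3 = (1613 - 40^2)/13 = 13/13 = 1, a_3 = floor((40 + 40)/1) = 80.
  m_4 = 1*80 - 40 = 40, d_4 = (1613 - 40^2)/1 = 13/1 = 13: (m_4, d_4) = (m_1, d_1) = (40, 13), so from here the quotients repeat a_1, ..., a_3; the period length is 3.
Hence the expansion of sqrt(1613) is a_0 = 40 followed by the repeating block 6, 6, 80 (period 3).

[40; (6, 6, 80)]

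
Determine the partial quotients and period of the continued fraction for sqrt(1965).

[44; (3, 21, 1, 4, 1, 21, 3, 88)]

Write x_i = (sqrt(1965) + m_i)/d_i with (m_0, d_0) = (0, 1). a_0 = floor(sqrt(1965)) = 44, since 44^2 = 1936 <= 1965 < 2025 = 45^2.
Iterate m_{i+1} = d_i*a_i - m_i, d_{i+1} = (1965 - m_{i+1}^2)/d_i, a_{i+1} = floor((a_0 + m_{i+1})/d_{i+1}):
  m_1 = 1*44 - 0 = 44, d_1 = (1965 - 44^2)/1 = 29/1 = 29, a_1 = floor((44 + 44)/29) = 3.
  m_2 = 29*3 - 44 = 43, d_2 = (1965 - 43^2)/29 = 116/29 = 4, a_2 = floor((44 + 43)/4) = 21.
  m_3 = 4*21 - 43 = 41, d_3 = (1965 - 41^2)/4 = 284/4 = 71, a_3 = floor((44 + 41)/71) = 1.
  m_4 = 71*1 - 41 = 30, d_4 = (1965 - 30^2)/71 = 1065/71 = 15, a_4 = floor((44 + 30)/15) = 4.
  m_5 = 15*4 - 30 = 30, d_5 = (1965 - 30^2)/15 = 1065/15 = 71, a_5 = floor((44 + 30)/71) = 1.
  m_6 = 71*1 - 30 = 41, d_6 = (1965 - 41^2)/71 = 284/71 = 4, a_6 = floor((44 + 41)/4) = 21.
  m_7 = 4*21 - 41 = 43, d_7 = (1965 - 43^2)/4 = 116/4 = 29, a_7 = floor((44 + 43)/29) = 3.
  m_8 = 29*3 - 43 = 44, d_8 = (1965 - 44^2)/29 = 29/29 = 1, a_8 = floor((44 + 44)/1) = 88.
  m_9 = 1*88 - 44 = 44, d_9 = (1965 - 44^2)/1 = 29/1 = 29: (m_9, d_9) = (m_1, d_1) = (44, 29), so from here the quotients repeat a_1, ..., a_8; the period length is 8.
Hence the expansion of sqrt(1965) is a_0 = 44 followed by the repeating block 3, 21, 1, 4, 1, 21, 3, 88 (period 8).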